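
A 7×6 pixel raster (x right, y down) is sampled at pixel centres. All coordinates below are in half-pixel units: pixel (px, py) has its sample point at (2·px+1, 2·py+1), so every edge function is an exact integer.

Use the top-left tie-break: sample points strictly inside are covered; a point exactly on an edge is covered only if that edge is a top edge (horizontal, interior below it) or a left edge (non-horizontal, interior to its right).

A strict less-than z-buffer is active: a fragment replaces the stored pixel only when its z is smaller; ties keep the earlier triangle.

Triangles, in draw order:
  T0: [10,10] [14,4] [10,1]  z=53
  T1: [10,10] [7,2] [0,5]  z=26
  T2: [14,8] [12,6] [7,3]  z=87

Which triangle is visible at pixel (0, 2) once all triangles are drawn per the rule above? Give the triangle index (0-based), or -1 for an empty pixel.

T0:
  2·area = 36  (B↔C swapped to make it positive)
  edge (10, 10)→(10, 1): d=(0,-9) top-left  bias=+0
  edge (10, 1)→(14, 4): d=(4,3) right/bottom  bias=-1
  edge (14, 4)→(10, 10): d=(-4,6) right/bottom  bias=-1
    (5,1)@(11, 3): e=[9,5,22] → █
    (6,1)@(13, 3): e=[27,-1,10] → ·
    (5,2)@(11, 5): e=[9,13,14] → █
    (6,2)@(13, 5): e=[27,7,2] → █
    (5,3)@(11, 7): e=[9,21,6] → █
    (6,3)@(13, 7): e=[27,15,-6] → ·
    (5,4)@(11, 9): e=[9,29,-2] → ·
  covered (4 px):
    · · · · · · ·
    · · · · · █ ·
    · · · · · █ █
    · · · · · █ ·
    · · · · · · ·
    · · · · · · ·
T1:
  2·area = 65  (B↔C swapped to make it positive)
  edge (10, 10)→(0, 5): d=(-10,-5) top-left  bias=+0
  edge (0, 5)→(7, 2): d=(7,-3) top-left  bias=+0
  edge (7, 2)→(10, 10): d=(3,8) right/bottom  bias=-1
    (2,1)@(5, 3): e=[45,1,19] → █
    (3,1)@(7, 3): e=[55,7,3] → █
    (4,1)@(9, 3): e=[65,13,-13] → ·
    (0,2)@(1, 5): e=[5,3,57] → █
    (1,2)@(3, 5): e=[15,9,41] → █
    (4,2)@(9, 5): e=[45,27,-7] → ·
    (0,3)@(1, 7): e=[-15,17,63] → ·
    (1,3)@(3, 7): e=[-5,23,47] → ·
    (2,3)@(5, 7): e=[5,29,31] → █
    (4,3)@(9, 7): e=[25,41,-1] → ·
    (2,4)@(5, 9): e=[-15,43,37] → ·
    (3,4)@(7, 9): e=[-5,49,21] → ·
  covered (9 px):
    · · · · · · ·
    · · █ █ · · ·
    █ █ █ █ · · ·
    · · █ █ · · ·
    · · · · █ · ·
    · · · · · · ·
T2:
  2·area = 4  (B↔C swapped to make it positive)
  edge (14, 8)→(7, 3): d=(-7,-5) top-left  bias=+0
  edge (7, 3)→(12, 6): d=(5,3) right/bottom  bias=-1
  edge (12, 6)→(14, 8): d=(2,2) right/bottom  bias=-1
    (3,0)@(7, 1): e=[14,-10,0] → ·  [on edge]
    (3,1)@(7, 3): e=[0,0,4] → ·  [on edge]
    (4,1)@(9, 3): e=[10,-6,0] → ·  [on edge]
    (5,2)@(11, 5): e=[6,-2,0] → ·  [on edge]
    (6,3)@(13, 7): e=[2,2,0] → ·  [on edge]
  covered (0 px):
    · · · · · · ·
    · · · · · · ·
    · · · · · · ·
    · · · · · · ·
    · · · · · · ·
    · · · · · · ·

Z-buffer (winner per pixel, '.' = empty):
  . . . . . . .
  . . 1 1 . 0 .
  1 1 1 1 . 0 0
  . . 1 1 . 0 .
  . . . . 1 . .
  . . . . . . .

Answer: 1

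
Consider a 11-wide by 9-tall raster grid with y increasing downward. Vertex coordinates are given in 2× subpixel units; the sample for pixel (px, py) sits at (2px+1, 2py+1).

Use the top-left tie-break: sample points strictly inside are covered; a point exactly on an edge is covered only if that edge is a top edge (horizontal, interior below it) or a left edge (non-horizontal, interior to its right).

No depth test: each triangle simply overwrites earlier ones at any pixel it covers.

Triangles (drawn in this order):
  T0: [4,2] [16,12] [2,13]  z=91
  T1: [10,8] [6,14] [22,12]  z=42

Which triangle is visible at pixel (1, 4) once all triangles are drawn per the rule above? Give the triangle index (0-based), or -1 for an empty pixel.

T0:
  2·area = 152
  edge (4, 2)→(16, 12): d=(12,10) right/bottom  bias=-1
  edge (16, 12)→(2, 13): d=(-14,1) right/bottom  bias=-1
  edge (2, 13)→(4, 2): d=(2,-11) top-left  bias=+0
    (2,1)@(5, 3): e=[2,137,13] → #
    (3,1)@(7, 3): e=[-18,135,35] → ·
    (2,2)@(5, 5): e=[26,109,17] → #
    (3,2)@(7, 5): e=[6,107,39] → #
    (4,2)@(9, 5): e=[-14,105,61] → ·
    (2,3)@(5, 7): e=[50,81,21] → #
    (4,3)@(9, 7): e=[10,77,65] → #
    (5,3)@(11, 7): e=[-10,75,87] → ·
    (1,4)@(3, 9): e=[94,55,3] → #
    (5,4)@(11, 9): e=[14,47,91] → #
    (6,4)@(13, 9): e=[-6,45,113] → ·
    (1,5)@(3, 11): e=[118,27,7] → #
  covered (17 px):
    · · · · · · · · · · ·
    · · # · · · · · · · ·
    · · # # · · · · · · ·
    · · # # # · · · · · ·
    · # # # # # · · · · ·
    · # # # # # # · · · ·
    · · · · · · · · · · ·
    · · · · · · · · · · ·
    · · · · · · · · · · ·
T1:
  2·area = 88  (B↔C swapped to make it positive)
  edge (10, 8)→(22, 12): d=(12,4) right/bottom  bias=-1
  edge (22, 12)→(6, 14): d=(-16,2) right/bottom  bias=-1
  edge (6, 14)→(10, 8): d=(4,-6) top-left  bias=+0
    (0,2)@(1, 5): e=[0,154,-66] → ·  [on edge]
    (3,3)@(7, 7): e=[0,110,-22] → ·  [on edge]
    (5,4)@(11, 9): e=[8,70,10] → #
    (6,4)@(13, 9): e=[0,66,22] → ·  [on edge]
    (4,5)@(9, 11): e=[40,42,6] → #
    (6,5)@(13, 11): e=[24,34,30] → #
    (7,5)@(15, 11): e=[16,30,42] → #
    (8,5)@(17, 11): e=[8,26,54] → #
    (9,5)@(19, 11): e=[0,22,66] → ·  [on edge]
    (3,6)@(7, 13): e=[72,14,2] → #
    (7,6)@(15, 13): e=[40,-2,50] → ·
    (8,6)@(17, 13): e=[32,-6,62] → ·
  covered (10 px):
    · · · · · · · · · · ·
    · · · · · · · · · · ·
    · · · · · · · · · · ·
    · · · · · · · · · · ·
    · · · · · # · · · · ·
    · · · · # # # # # · ·
    · · · # # # # · · · ·
    · · · · · · · · · · ·
    · · · · · · · · · · ·

Z-buffer (winner per pixel, '.' = empty):
  . . . . . . . . . . .
  . . 0 . . . . . . . .
  . . 0 0 . . . . . . .
  . . 0 0 0 . . . . . .
  . 0 0 0 0 1 . . . . .
  . 0 0 0 1 1 1 1 1 . .
  . . . 1 1 1 1 . . . .
  . . . . . . . . . . .
  . . . . . . . . . . .

Result: 0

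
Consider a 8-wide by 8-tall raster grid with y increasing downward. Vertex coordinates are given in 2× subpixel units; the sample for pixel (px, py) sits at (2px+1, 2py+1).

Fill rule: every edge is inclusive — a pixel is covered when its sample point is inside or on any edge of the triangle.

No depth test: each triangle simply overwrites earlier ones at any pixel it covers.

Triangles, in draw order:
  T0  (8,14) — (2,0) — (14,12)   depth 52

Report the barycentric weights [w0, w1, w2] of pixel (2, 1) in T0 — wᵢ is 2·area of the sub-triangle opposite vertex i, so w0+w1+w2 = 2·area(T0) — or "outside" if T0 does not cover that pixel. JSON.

T0:
  2·area = 96
  edge (8, 14)→(2, 0): d=(-6,-14) inclusive
  edge (2, 0)→(14, 12): d=(12,12) inclusive
  edge (14, 12)→(8, 14): d=(-6,2) inclusive
    (1,0)@(3, 1): e=[8,0,88] → X  [on edge]
    (2,0)@(5, 1): e=[36,-24,84] → .
    (1,1)@(3, 3): e=[-4,24,76] → .
    (2,1)@(5, 3): e=[24,0,72] → X  [on edge]
    (3,1)@(7, 3): e=[52,-24,68] → .
    (2,2)@(5, 5): e=[12,24,60] → X
    (3,2)@(7, 5): e=[40,0,56] → X  [on edge]
    (4,2)@(9, 5): e=[68,-24,52] → .
    (2,3)@(5, 7): e=[0,48,48] → X  [on edge]
    (4,3)@(9, 7): e=[56,0,40] → X  [on edge]
    (5,3)@(11, 7): e=[84,-24,36] → .
    (2,4)@(5, 9): e=[-12,72,36] → .
    (5,4)@(11, 9): e=[72,0,24] → X  [on edge]
    (6,5)@(13, 11): e=[88,0,8] → X  [on edge]
    (5,6)@(11, 13): e=[48,48,0] → X  [on edge]
    (7,6)@(15, 13): e=[104,0,-8] → .  [on edge]
    (2,7)@(5, 15): e=[-48,144,0] → .  [on edge]
  covered (16 px):
    . X . . . . . .
    . . X . . . . .
    . . X X . . . .
    . . X X X . . .
    . . . X X X . .
    . . . X X X X .
    . . . . X X . .
    . . . . . . . .

Result: [0,72,24]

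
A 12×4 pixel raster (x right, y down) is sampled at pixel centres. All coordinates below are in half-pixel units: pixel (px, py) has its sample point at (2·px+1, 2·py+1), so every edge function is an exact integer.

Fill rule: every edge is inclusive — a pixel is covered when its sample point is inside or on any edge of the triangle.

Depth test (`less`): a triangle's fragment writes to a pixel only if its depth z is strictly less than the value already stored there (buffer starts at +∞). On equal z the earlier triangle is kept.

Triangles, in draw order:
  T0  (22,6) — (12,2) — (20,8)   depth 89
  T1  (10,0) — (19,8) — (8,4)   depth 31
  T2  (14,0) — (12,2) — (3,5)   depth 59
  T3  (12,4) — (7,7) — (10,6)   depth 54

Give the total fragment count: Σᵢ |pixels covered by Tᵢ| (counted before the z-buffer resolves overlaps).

T0:
  2·area = 28  (B↔C swapped to make it positive)
  edge (22, 6)→(20, 8): d=(-2,2) inclusive
  edge (20, 8)→(12, 2): d=(-8,-6) inclusive
  edge (12, 2)→(22, 6): d=(10,4) inclusive
    (8,2)@(17, 5): e=[12,6,10] → #
    (9,2)@(19, 5): e=[8,18,2] → #
    (10,2)@(21, 5): e=[4,30,-6] → ·
    (11,2)@(23, 5): e=[0,42,-14] → ·  [on edge]
    (8,3)@(17, 7): e=[8,-10,30] → ·
    (9,3)@(19, 7): e=[4,2,22] → #
    (10,3)@(21, 7): e=[0,14,14] → #  [on edge]
    (11,3)@(23, 7): e=[-4,26,6] → ·
  covered (4 px):
    · · · · · · · · · · · ·
    · · · · · · · · · · · ·
    · · · · · · · · # # · ·
    · · · · · · · · · # # ·
T1:
  2·area = 52
  edge (10, 0)→(19, 8): d=(9,8) inclusive
  edge (19, 8)→(8, 4): d=(-11,-4) inclusive
  edge (8, 4)→(10, 0): d=(2,-4) inclusive
    (5,0)@(11, 1): e=[1,45,6] → #
    (6,0)@(13, 1): e=[-15,53,14] → ·
    (4,1)@(9, 3): e=[35,15,2] → #
    (6,1)@(13, 3): e=[3,31,18] → #
    (7,1)@(15, 3): e=[-13,39,26] → ·
    (4,2)@(9, 5): e=[53,-7,6] → ·
    (5,2)@(11, 5): e=[37,1,14] → #
    (7,2)@(15, 5): e=[5,17,30] → #
    (8,2)@(17, 5): e=[-11,25,38] → ·
    (5,3)@(11, 7): e=[55,-21,18] → ·
    (6,3)@(13, 7): e=[39,-13,26] → ·
    (7,3)@(15, 7): e=[23,-5,34] → ·
  covered (8 px):
    · · · · · # · · · · · ·
    · · · · # # # · · · · ·
    · · · · · # # # · · · ·
    · · · · · · · · # · · ·
T2:
  2·area = 12
  edge (14, 0)→(12, 2): d=(-2,2) inclusive
  edge (12, 2)→(3, 5): d=(-9,3) inclusive
  edge (3, 5)→(14, 0): d=(11,-5) inclusive
    (6,0)@(13, 1): e=[0,6,6] → #  [on edge]
    (7,0)@(15, 1): e=[-4,0,16] → ·  [on edge]
    (4,1)@(9, 3): e=[4,0,8] → #  [on edge]
    (5,1)@(11, 3): e=[0,-6,18] → ·  [on edge]
    (6,1)@(13, 3): e=[-4,-12,28] → ·
    (1,2)@(3, 5): e=[12,0,0] → #  [on edge]
    (2,2)@(5, 5): e=[8,-6,10] → ·
    (4,2)@(9, 5): e=[0,-18,30] → ·  [on edge]
    (1,3)@(3, 7): e=[8,-18,22] → ·
    (3,3)@(7, 7): e=[0,-30,42] → ·  [on edge]
  covered (3 px):
    · · · · · · # · · · · ·
    · · · · # · · · · · · ·
    · # · · · · · · · · · ·
    · · · · · · · · · · · ·
T3:
  2·area = 4  (B↔C swapped to make it positive)
  edge (12, 4)→(10, 6): d=(-2,2) inclusive
  edge (10, 6)→(7, 7): d=(-3,1) inclusive
  edge (7, 7)→(12, 4): d=(5,-3) inclusive
    (7,0)@(15, 1): e=[0,10,-6] → ·  [on edge]
    (8,0)@(17, 1): e=[-4,8,0] → ·  [on edge]
    (6,1)@(13, 3): e=[0,6,-2] → ·  [on edge]
    (9,1)@(19, 3): e=[-12,0,16] → ·  [on edge]
    (5,2)@(11, 5): e=[0,2,2] → #  [on edge]
    (6,2)@(13, 5): e=[-4,0,8] → ·  [on edge]
    (3,3)@(7, 7): e=[4,0,0] → #  [on edge]
    (4,3)@(9, 7): e=[0,-2,6] → ·  [on edge]
    (5,3)@(11, 7): e=[-4,-4,12] → ·
  covered (2 px):
    · · · · · · · · · · · ·
    · · · · · · · · · · · ·
    · · · · · # · · · · · ·
    · · · # · · · · · · · ·

Final: 17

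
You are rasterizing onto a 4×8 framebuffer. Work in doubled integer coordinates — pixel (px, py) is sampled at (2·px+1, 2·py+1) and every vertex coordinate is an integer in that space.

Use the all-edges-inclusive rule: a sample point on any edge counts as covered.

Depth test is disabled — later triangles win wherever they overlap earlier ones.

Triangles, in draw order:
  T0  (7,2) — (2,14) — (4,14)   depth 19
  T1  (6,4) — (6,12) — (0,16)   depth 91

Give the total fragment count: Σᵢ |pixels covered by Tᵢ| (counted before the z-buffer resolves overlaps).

T0:
  2·area = 24  (B↔C swapped to make it positive)
  edge (7, 2)→(4, 14): d=(-3,12) inclusive
  edge (4, 14)→(2, 14): d=(-2,0) inclusive
  edge (2, 14)→(7, 2): d=(5,-12) inclusive
    (2,3)@(5, 7): e=[9,14,1] → X
    (3,3)@(7, 7): e=[-15,14,25] → .
    (2,4)@(5, 9): e=[3,10,11] → X
    (3,4)@(7, 9): e=[-21,10,35] → .
    (2,5)@(5, 11): e=[-3,6,21] → .
    (1,6)@(3, 13): e=[15,2,7] → X
    (2,6)@(5, 13): e=[-9,2,31] → .
    (1,7)@(3, 15): e=[9,-2,17] → .
  covered (3 px):
    . . . .
    . . . .
    . . . .
    . . X .
    . . X .
    . . . .
    . X . .
    . . . .
T1:
  2·area = 48
  edge (6, 4)→(6, 12): d=(0,8) inclusive
  edge (6, 12)→(0, 16): d=(-6,4) inclusive
  edge (0, 16)→(6, 4): d=(6,-12) inclusive
    (2,3)@(5, 7): e=[8,34,6] → X
    (3,3)@(7, 7): e=[-8,26,30] → .
    (2,4)@(5, 9): e=[8,22,18] → X
    (3,4)@(7, 9): e=[-8,14,42] → .
    (1,5)@(3, 11): e=[24,18,6] → X
    (3,5)@(7, 11): e=[-8,2,54] → .
    (1,6)@(3, 13): e=[24,6,18] → X
    (2,6)@(5, 13): e=[8,-2,42] → .
    (0,7)@(1, 15): e=[40,2,6] → X
    (1,7)@(3, 15): e=[24,-6,30] → .
  covered (6 px):
    . . . .
    . . . .
    . . . .
    . . X .
    . . X .
    . X X .
    . X . .
    X . . .

Answer: 9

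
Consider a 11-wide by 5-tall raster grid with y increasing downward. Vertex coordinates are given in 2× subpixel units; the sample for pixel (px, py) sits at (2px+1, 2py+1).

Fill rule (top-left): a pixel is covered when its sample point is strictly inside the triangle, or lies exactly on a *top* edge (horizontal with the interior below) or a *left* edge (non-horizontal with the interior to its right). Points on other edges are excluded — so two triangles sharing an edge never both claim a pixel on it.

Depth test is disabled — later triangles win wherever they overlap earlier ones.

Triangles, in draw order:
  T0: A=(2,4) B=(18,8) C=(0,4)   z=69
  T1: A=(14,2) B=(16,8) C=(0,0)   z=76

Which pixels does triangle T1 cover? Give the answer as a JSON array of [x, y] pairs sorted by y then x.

T0:
  2·area = 8
  edge (2, 4)→(18, 8): d=(16,4) right/bottom  bias=-1
  edge (18, 8)→(0, 4): d=(-18,-4) top-left  bias=+0
  edge (0, 4)→(2, 4): d=(2,0) top-left  bias=+0
    (2,2)@(5, 5): e=[4,2,2] → X
    (3,2)@(7, 5): e=[-4,10,2] → .
    (2,3)@(5, 7): e=[36,-34,6] → .
  covered (1 px):
    . . . . . . . . . . .
    . . . . . . . . . . .
    . . X . . . . . . . .
    . . . . . . . . . . .
    . . . . . . . . . . .
T1:
  2·area = 80
  edge (14, 2)→(16, 8): d=(2,6) right/bottom  bias=-1
  edge (16, 8)→(0, 0): d=(-16,-8) top-left  bias=+0
  edge (0, 0)→(14, 2): d=(14,2) right/bottom  bias=-1
    (1,0)@(3, 1): e=[64,8,8] → X
    (2,0)@(5, 1): e=[52,24,4] → X
    (3,0)@(7, 1): e=[40,40,0] → .  [on edge]
    (1,1)@(3, 3): e=[68,-24,36] → .
    (2,1)@(5, 3): e=[56,-8,32] → .
    (3,1)@(7, 3): e=[44,8,28] → X
    (4,1)@(9, 3): e=[32,24,24] → X
    (5,1)@(11, 3): e=[20,40,20] → X
    (6,1)@(13, 3): e=[8,56,16] → X
    (7,1)@(15, 3): e=[-4,72,12] → .
    (10,1)@(21, 3): e=[-40,120,0] → .  [on edge]
    (3,2)@(7, 5): e=[48,-24,56] → .
    (7,2)@(15, 5): e=[0,40,40] → .  [on edge]
  covered (9 px):
    . X X . . . . . . . .
    . . . X X X X . . . .
    . . . . . X X . . . .
    . . . . . . . X . . .
    . . . . . . . . . . .

Answer: [[1,0],[2,0],[3,1],[4,1],[5,1],[6,1],[5,2],[6,2],[7,3]]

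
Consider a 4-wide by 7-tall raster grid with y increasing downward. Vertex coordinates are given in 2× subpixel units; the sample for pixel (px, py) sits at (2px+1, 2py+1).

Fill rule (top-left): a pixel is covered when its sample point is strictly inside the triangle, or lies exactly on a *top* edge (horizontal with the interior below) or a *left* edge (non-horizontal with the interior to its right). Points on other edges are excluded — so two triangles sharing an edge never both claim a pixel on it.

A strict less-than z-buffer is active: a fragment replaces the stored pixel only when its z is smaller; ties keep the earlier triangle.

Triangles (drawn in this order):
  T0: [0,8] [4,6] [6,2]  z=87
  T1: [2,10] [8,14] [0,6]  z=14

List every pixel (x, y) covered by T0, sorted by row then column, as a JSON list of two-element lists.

T0:
  2·area = 12  (B↔C swapped to make it positive)
  edge (0, 8)→(6, 2): d=(6,-6) top-left  bias=+0
  edge (6, 2)→(4, 6): d=(-2,4) right/bottom  bias=-1
  edge (4, 6)→(0, 8): d=(-4,2) right/bottom  bias=-1
    (3,0)@(7, 1): e=[0,-2,14] → ·  [on edge]
    (2,1)@(5, 3): e=[0,2,10] → █  [on edge]
    (3,1)@(7, 3): e=[12,-6,6] → ·
    (1,2)@(3, 5): e=[0,6,6] → █  [on edge]
    (2,2)@(5, 5): e=[12,-2,2] → ·
    (0,3)@(1, 7): e=[0,10,2] → █  [on edge]
    (1,3)@(3, 7): e=[12,2,-2] → ·
    (0,4)@(1, 9): e=[12,6,-6] → ·
  covered (3 px):
    · · · ·
    · · █ ·
    · █ · ·
    █ · · ·
    · · · ·
    · · · ·
    · · · ·
T1:
  2·area = 16  (B↔C swapped to make it positive)
  edge (2, 10)→(0, 6): d=(-2,-4) top-left  bias=+0
  edge (0, 6)→(8, 14): d=(8,8) right/bottom  bias=-1
  edge (8, 14)→(2, 10): d=(-6,-4) top-left  bias=+0
    (0,3)@(1, 7): e=[2,0,14] → ·  [on edge]
    (1,4)@(3, 9): e=[6,0,10] → ·  [on edge]
    (2,5)@(5, 11): e=[10,0,6] → ·  [on edge]
    (3,6)@(7, 13): e=[14,0,2] → ·  [on edge]
  covered (0 px):
    · · · ·
    · · · ·
    · · · ·
    · · · ·
    · · · ·
    · · · ·
    · · · ·

Result: [[2,1],[1,2],[0,3]]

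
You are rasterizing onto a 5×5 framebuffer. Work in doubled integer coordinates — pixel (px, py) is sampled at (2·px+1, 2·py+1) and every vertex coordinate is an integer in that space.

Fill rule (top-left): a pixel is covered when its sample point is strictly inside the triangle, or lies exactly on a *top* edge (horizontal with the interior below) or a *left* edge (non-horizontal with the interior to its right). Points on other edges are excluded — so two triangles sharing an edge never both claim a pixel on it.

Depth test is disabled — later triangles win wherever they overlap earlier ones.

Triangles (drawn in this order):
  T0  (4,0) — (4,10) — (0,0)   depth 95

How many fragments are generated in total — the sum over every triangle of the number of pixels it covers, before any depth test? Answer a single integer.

T0:
  2·area = 40
  edge (4, 0)→(4, 10): d=(0,10) right/bottom  bias=-1
  edge (4, 10)→(0, 0): d=(-4,-10) top-left  bias=+0
  edge (0, 0)→(4, 0): d=(4,0) top-left  bias=+0
    (0,0)@(1, 1): e=[30,6,4] → #
    (1,0)@(3, 1): e=[10,26,4] → #
    (2,0)@(5, 1): e=[-10,46,4] → ·
    (0,1)@(1, 3): e=[30,-2,12] → ·
    (1,1)@(3, 3): e=[10,18,12] → #
    (2,1)@(5, 3): e=[-10,38,12] → ·
    (1,2)@(3, 5): e=[10,10,20] → #
    (2,2)@(5, 5): e=[-10,30,20] → ·
    (1,3)@(3, 7): e=[10,2,28] → #
    (2,3)@(5, 7): e=[-10,22,28] → ·
    (1,4)@(3, 9): e=[10,-6,36] → ·
  covered (5 px):
    # # · · ·
    · # · · ·
    · # · · ·
    · # · · ·
    · · · · ·

Final: 5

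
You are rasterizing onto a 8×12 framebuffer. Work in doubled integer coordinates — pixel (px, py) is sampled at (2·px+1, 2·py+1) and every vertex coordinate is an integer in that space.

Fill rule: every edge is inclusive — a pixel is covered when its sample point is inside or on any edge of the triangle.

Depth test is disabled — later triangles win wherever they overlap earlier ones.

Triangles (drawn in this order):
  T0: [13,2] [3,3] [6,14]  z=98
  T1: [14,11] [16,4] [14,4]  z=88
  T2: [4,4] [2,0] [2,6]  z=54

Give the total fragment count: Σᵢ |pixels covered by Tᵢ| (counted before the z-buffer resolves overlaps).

T0:
  2·area = 113  (B↔C swapped to make it positive)
  edge (13, 2)→(6, 14): d=(-7,12) inclusive
  edge (6, 14)→(3, 3): d=(-3,-11) inclusive
  edge (3, 3)→(13, 2): d=(10,-1) inclusive
    (1,1)@(3, 3): e=[113,0,0] → #  [on edge]
    (2,1)@(5, 3): e=[89,22,2] → #
    (3,1)@(7, 3): e=[65,44,4] → #
    (4,1)@(9, 3): e=[41,66,6] → #
    (5,1)@(11, 3): e=[17,88,8] → #
    (6,1)@(13, 3): e=[-7,110,10] → ·
    (1,2)@(3, 5): e=[99,-6,20] → ·
    (2,2)@(5, 5): e=[75,16,22] → #
    (6,2)@(13, 5): e=[-21,104,30] → ·
    (2,3)@(5, 7): e=[61,10,42] → #
    (5,3)@(11, 7): e=[-11,76,48] → ·
    (2,4)@(5, 9): e=[47,4,62] → #
  covered (15 px):
    · · · · · · · ·
    · # # # # # · ·
    · · # # # # · ·
    · · # # # · · ·
    · · # # · · · ·
    · · · # · · · ·
    · · · · · · · ·
    · · · · · · · ·
    · · · · · · · ·
    · · · · · · · ·
    · · · · · · · ·
    · · · · · · · ·
T1:
  2·area = 14  (B↔C swapped to make it positive)
  edge (14, 11)→(14, 4): d=(0,-7) inclusive
  edge (14, 4)→(16, 4): d=(2,0) inclusive
  edge (16, 4)→(14, 11): d=(-2,7) inclusive
    (7,2)@(15, 5): e=[7,2,5] → #
    (7,3)@(15, 7): e=[7,6,1] → #
    (7,4)@(15, 9): e=[7,10,-3] → ·
  covered (2 px):
    · · · · · · · ·
    · · · · · · · ·
    · · · · · · · #
    · · · · · · · #
    · · · · · · · ·
    · · · · · · · ·
    · · · · · · · ·
    · · · · · · · ·
    · · · · · · · ·
    · · · · · · · ·
    · · · · · · · ·
    · · · · · · · ·
T2:
  2·area = 12  (B↔C swapped to make it positive)
  edge (4, 4)→(2, 6): d=(-2,2) inclusive
  edge (2, 6)→(2, 0): d=(0,-6) inclusive
  edge (2, 0)→(4, 4): d=(2,4) inclusive
    (3,0)@(7, 1): e=[0,30,-18] → ·  [on edge]
    (1,1)@(3, 3): e=[4,6,2] → #
    (2,1)@(5, 3): e=[0,18,-6] → ·  [on edge]
    (1,2)@(3, 5): e=[0,6,6] → #  [on edge]
    (2,2)@(5, 5): e=[-4,18,-2] → ·
    (0,3)@(1, 7): e=[0,-6,18] → ·  [on edge]
    (1,3)@(3, 7): e=[-4,6,10] → ·
  covered (2 px):
    · · · · · · · ·
    · # · · · · · ·
    · # · · · · · ·
    · · · · · · · ·
    · · · · · · · ·
    · · · · · · · ·
    · · · · · · · ·
    · · · · · · · ·
    · · · · · · · ·
    · · · · · · · ·
    · · · · · · · ·
    · · · · · · · ·

Result: 19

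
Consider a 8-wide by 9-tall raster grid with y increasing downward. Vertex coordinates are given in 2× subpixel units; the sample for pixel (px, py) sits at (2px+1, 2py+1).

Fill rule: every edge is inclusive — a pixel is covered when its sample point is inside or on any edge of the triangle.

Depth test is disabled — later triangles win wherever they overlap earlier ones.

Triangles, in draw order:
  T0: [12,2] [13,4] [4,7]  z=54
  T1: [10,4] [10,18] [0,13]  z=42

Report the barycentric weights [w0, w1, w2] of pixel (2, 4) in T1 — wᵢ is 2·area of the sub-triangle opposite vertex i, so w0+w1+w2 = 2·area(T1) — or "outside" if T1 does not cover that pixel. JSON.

T0:
  2·area = 21
  edge (12, 2)→(13, 4): d=(1,2) inclusive
  edge (13, 4)→(4, 7): d=(-9,3) inclusive
  edge (4, 7)→(12, 2): d=(8,-5) inclusive
    (5,1)@(11, 3): e=[3,15,3] → █
    (6,1)@(13, 3): e=[-1,9,13] → ·
    (4,2)@(9, 5): e=[9,3,9] → █
    (5,2)@(11, 5): e=[5,-3,19] → ·
    (4,3)@(9, 7): e=[11,-15,25] → ·
  covered (2 px):
    · · · · · · · ·
    · · · · · █ · ·
    · · · · █ · · ·
    · · · · · · · ·
    · · · · · · · ·
    · · · · · · · ·
    · · · · · · · ·
    · · · · · · · ·
    · · · · · · · ·
T1:
  2·area = 140
  edge (10, 4)→(10, 18): d=(0,14) inclusive
  edge (10, 18)→(0, 13): d=(-10,-5) inclusive
  edge (0, 13)→(10, 4): d=(10,-9) inclusive
    (4,2)@(9, 5): e=[14,125,1] → █
    (5,2)@(11, 5): e=[-14,135,19] → ·
    (3,3)@(7, 7): e=[42,95,3] → █
    (5,3)@(11, 7): e=[-14,115,39] → ·
    (2,4)@(5, 9): e=[70,65,5] → █
    (5,4)@(11, 9): e=[-14,95,59] → ·
    (1,5)@(3, 11): e=[98,35,7] → █
    (5,5)@(11, 11): e=[-14,75,79] → ·
    (0,6)@(1, 13): e=[126,5,9] → █
    (5,6)@(11, 13): e=[-14,55,99] → ·
    (0,7)@(1, 15): e=[126,-15,29] → ·
    (1,7)@(3, 15): e=[98,-5,47] → ·
  covered (19 px):
    · · · · · · · ·
    · · · · · · · ·
    · · · · █ · · ·
    · · · █ █ · · ·
    · · █ █ █ · · ·
    · █ █ █ █ · · ·
    █ █ █ █ █ · · ·
    · · █ █ █ · · ·
    · · · · █ · · ·

Answer: [65,5,70]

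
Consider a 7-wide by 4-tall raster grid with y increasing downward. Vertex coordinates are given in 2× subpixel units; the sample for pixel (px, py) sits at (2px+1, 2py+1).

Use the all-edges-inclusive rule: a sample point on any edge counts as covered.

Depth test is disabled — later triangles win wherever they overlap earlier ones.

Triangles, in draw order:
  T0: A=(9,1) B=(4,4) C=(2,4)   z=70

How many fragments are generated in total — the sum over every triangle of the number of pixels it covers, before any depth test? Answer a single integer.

T0:
  2·area = 6
  edge (9, 1)→(4, 4): d=(-5,3) inclusive
  edge (4, 4)→(2, 4): d=(-2,0) inclusive
  edge (2, 4)→(9, 1): d=(7,-3) inclusive
    (4,0)@(9, 1): e=[0,6,0] → X  [on edge]
    (5,0)@(11, 1): e=[-6,6,6] → .
    (2,1)@(5, 3): e=[2,2,2] → X
    (3,1)@(7, 3): e=[-4,2,8] → .
    (4,1)@(9, 3): e=[-10,2,14] → .
    (2,2)@(5, 5): e=[-8,-2,16] → .
  covered (2 px):
    . . . . X . .
    . . X . . . .
    . . . . . . .
    . . . . . . .

Final: 2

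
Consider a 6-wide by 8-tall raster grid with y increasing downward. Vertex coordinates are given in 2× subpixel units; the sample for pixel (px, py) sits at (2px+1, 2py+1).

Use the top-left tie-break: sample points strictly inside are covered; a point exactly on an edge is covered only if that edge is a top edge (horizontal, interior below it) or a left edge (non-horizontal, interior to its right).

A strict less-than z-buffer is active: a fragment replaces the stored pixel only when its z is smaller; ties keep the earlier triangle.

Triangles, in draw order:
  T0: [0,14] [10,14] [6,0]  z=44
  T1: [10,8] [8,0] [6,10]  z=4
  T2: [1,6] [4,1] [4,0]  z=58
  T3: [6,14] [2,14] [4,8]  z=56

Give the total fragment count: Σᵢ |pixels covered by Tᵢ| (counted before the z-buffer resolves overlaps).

T0:
  2·area = 140  (B↔C swapped to make it positive)
  edge (0, 14)→(6, 0): d=(6,-14) top-left  bias=+0
  edge (6, 0)→(10, 14): d=(4,14) right/bottom  bias=-1
  edge (10, 14)→(0, 14): d=(-10,0) right/bottom  bias=-1
    (2,1)@(5, 3): e=[4,26,110] → █
    (3,1)@(7, 3): e=[32,-2,110] → ·
    (2,2)@(5, 5): e=[16,34,90] → █
    (3,2)@(7, 5): e=[44,6,90] → █
    (4,2)@(9, 5): e=[72,-22,90] → ·
    (1,3)@(3, 7): e=[0,70,70] → █  [on edge]
    (4,3)@(9, 7): e=[84,-14,70] → ·
    (1,4)@(3, 9): e=[12,78,50] → █
    (4,4)@(9, 9): e=[96,-6,50] → ·
    (1,5)@(3, 11): e=[24,86,30] → █
    (4,5)@(9, 11): e=[108,2,30] → █
    (5,5)@(11, 11): e=[136,-26,30] → ·
  covered (18 px):
    · · · · · ·
    · · █ · · ·
    · · █ █ · ·
    · █ █ █ · ·
    · █ █ █ · ·
    · █ █ █ █ ·
    █ █ █ █ █ ·
    · · · · · ·
T1:
  2·area = 36  (B↔C swapped to make it positive)
  edge (10, 8)→(6, 10): d=(-4,2) right/bottom  bias=-1
  edge (6, 10)→(8, 0): d=(2,-10) top-left  bias=+0
  edge (8, 0)→(10, 8): d=(2,8) right/bottom  bias=-1
    (3,2)@(7, 5): e=[18,0,18] → █  [on edge]
    (4,2)@(9, 5): e=[14,20,2] → █
    (5,2)@(11, 5): e=[10,40,-14] → ·
    (3,3)@(7, 7): e=[10,4,22] → █
    (5,3)@(11, 7): e=[2,44,-10] → ·
    (3,4)@(7, 9): e=[2,8,26] → █
    (4,4)@(9, 9): e=[-2,28,10] → ·
    (3,5)@(7, 11): e=[-6,12,30] → ·
    (2,7)@(5, 15): e=[-18,0,54] → ·  [on edge]
  covered (5 px):
    · · · · · ·
    · · · · · ·
    · · · █ █ ·
    · · · █ █ ·
    · · · █ · ·
    · · · · · ·
    · · · · · ·
    · · · · · ·
T2:
  2·area = 3  (B↔C swapped to make it positive)
  edge (1, 6)→(4, 0): d=(3,-6) top-left  bias=+0
  edge (4, 0)→(4, 1): d=(0,1) right/bottom  bias=-1
  edge (4, 1)→(1, 6): d=(-3,5) right/bottom  bias=-1
  covered (0 px):
    · · · · · ·
    · · · · · ·
    · · · · · ·
    · · · · · ·
    · · · · · ·
    · · · · · ·
    · · · · · ·
    · · · · · ·
T3:
  2·area = 24
  edge (6, 14)→(2, 14): d=(-4,0) right/bottom  bias=-1
  edge (2, 14)→(4, 8): d=(2,-6) top-left  bias=+0
  edge (4, 8)→(6, 14): d=(2,6) right/bottom  bias=-1
    (1,2)@(3, 5): e=[36,-12,0] → ·  [on edge]
    (2,2)@(5, 5): e=[36,0,-12] → ·  [on edge]
    (1,5)@(3, 11): e=[12,0,12] → █  [on edge]
    (2,5)@(5, 11): e=[12,12,0] → ·  [on edge]
    (1,6)@(3, 13): e=[4,4,16] → █
    (2,6)@(5, 13): e=[4,16,4] → █
    (3,6)@(7, 13): e=[4,28,-8] → ·
    (1,7)@(3, 15): e=[-4,8,20] → ·
    (2,7)@(5, 15): e=[-4,20,8] → ·
  covered (3 px):
    · · · · · ·
    · · · · · ·
    · · · · · ·
    · · · · · ·
    · · · · · ·
    · █ · · · ·
    · █ █ · · ·
    · · · · · ·

Answer: 26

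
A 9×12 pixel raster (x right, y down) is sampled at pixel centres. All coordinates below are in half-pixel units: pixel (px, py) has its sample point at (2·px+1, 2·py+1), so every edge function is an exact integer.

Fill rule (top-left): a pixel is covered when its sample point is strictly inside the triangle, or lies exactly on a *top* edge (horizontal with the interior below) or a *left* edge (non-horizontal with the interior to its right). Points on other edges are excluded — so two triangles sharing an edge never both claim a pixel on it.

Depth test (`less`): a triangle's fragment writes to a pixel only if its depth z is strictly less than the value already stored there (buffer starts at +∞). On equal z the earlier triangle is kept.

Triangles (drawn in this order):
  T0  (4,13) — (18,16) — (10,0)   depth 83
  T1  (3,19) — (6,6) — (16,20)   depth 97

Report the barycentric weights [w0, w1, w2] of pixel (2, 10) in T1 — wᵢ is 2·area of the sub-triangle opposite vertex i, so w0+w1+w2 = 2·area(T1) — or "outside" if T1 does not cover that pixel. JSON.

T0:
  2·area = 200  (B↔C swapped to make it positive)
  edge (4, 13)→(10, 0): d=(6,-13) top-left  bias=+0
  edge (10, 0)→(18, 16): d=(8,16) right/bottom  bias=-1
  edge (18, 16)→(4, 13): d=(-14,-3) top-left  bias=+0
    (4,1)@(9, 3): e=[5,40,155] → #
    (5,1)@(11, 3): e=[31,8,161] → #
    (6,1)@(13, 3): e=[57,-24,167] → ·
    (4,2)@(9, 5): e=[17,56,127] → #
    (6,2)@(13, 5): e=[69,-8,139] → ·
    (3,3)@(7, 7): e=[3,104,93] → #
    (6,3)@(13, 7): e=[81,8,111] → #
    (7,3)@(15, 7): e=[107,-24,117] → ·
    (3,4)@(7, 9): e=[15,120,65] → #
    (7,4)@(15, 9): e=[119,-8,89] → ·
    (2,5)@(5, 11): e=[1,168,31] → #
    (7,5)@(15, 11): e=[131,8,61] → #
  covered (26 px):
    · · · · · · · · ·
    · · · · # # · · ·
    · · · · # # · · ·
    · · · # # # # · ·
    · · · # # # # · ·
    · · # # # # # # ·
    · · # # # # # # ·
    · · · · · · · # #
    · · · · · · · · ·
    · · · · · · · · ·
    · · · · · · · · ·
    · · · · · · · · ·
T1:
  2·area = 172
  edge (3, 19)→(6, 6): d=(3,-13) top-left  bias=+0
  edge (6, 6)→(16, 20): d=(10,14) right/bottom  bias=-1
  edge (16, 20)→(3, 19): d=(-13,-1) top-left  bias=+0
    (3,4)@(7, 9): e=[22,16,134] → #
    (4,4)@(9, 9): e=[48,-12,136] → ·
    (2,5)@(5, 11): e=[2,64,106] → #
    (4,5)@(9, 11): e=[54,8,110] → #
    (5,5)@(11, 11): e=[80,-20,112] → ·
    (2,6)@(5, 13): e=[8,84,80] → #
    (5,6)@(11, 13): e=[86,0,86] → ·  [on edge]
    (2,7)@(5, 15): e=[14,104,54] → #
    (5,7)@(11, 15): e=[92,20,60] → #
    (6,7)@(13, 15): e=[118,-8,62] → ·
    (2,8)@(5, 17): e=[20,124,28] → #
    (6,8)@(13, 17): e=[124,12,36] → #
    (1,9)@(3, 19): e=[0,172,0] → #  [on edge]
  covered (23 px):
    · · · · · · · · ·
    · · · · · · · · ·
    · · · · · · · · ·
    · · · · · · · · ·
    · · · # · · · · ·
    · · # # # · · · ·
    · · # # # · · · ·
    · · # # # # · · ·
    · · # # # # # · ·
    · # # # # # # # ·
    · · · · · · · · ·
    · · · · · · · · ·

Result: "outside"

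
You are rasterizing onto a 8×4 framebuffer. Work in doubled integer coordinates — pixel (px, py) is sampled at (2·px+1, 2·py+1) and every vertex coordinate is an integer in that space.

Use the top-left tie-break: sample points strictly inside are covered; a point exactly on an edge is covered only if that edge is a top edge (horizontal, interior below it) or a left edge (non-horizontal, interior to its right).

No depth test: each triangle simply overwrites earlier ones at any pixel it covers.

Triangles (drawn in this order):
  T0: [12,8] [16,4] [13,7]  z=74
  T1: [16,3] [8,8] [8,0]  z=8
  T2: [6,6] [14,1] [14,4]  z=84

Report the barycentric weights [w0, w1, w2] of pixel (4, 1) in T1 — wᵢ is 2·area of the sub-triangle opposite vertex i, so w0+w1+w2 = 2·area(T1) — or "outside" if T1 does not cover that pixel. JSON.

T0:
  degenerate (2·area = 0) — covers nothing
T1:
  2·area = 64
  edge (16, 3)→(8, 8): d=(-8,5) right/bottom  bias=-1
  edge (8, 8)→(8, 0): d=(0,-8) top-left  bias=+0
  edge (8, 0)→(16, 3): d=(8,3) right/bottom  bias=-1
    (4,0)@(9, 1): e=[51,8,5] → X
    (5,0)@(11, 1): e=[41,24,-1] → .
    (4,1)@(9, 3): e=[35,8,21] → X
    (5,1)@(11, 3): e=[25,24,15] → X
    (6,1)@(13, 3): e=[15,40,9] → X
    (7,1)@(15, 3): e=[5,56,3] → X
    (4,2)@(9, 5): e=[19,8,37] → X
    (6,2)@(13, 5): e=[-1,40,25] → .
    (7,2)@(15, 5): e=[-11,56,19] → .
    (4,3)@(9, 7): e=[3,8,53] → X
    (5,3)@(11, 7): e=[-7,24,47] → .
  covered (8 px):
    . . . . X . . .
    . . . . X X X X
    . . . . X X . .
    . . . . X . . .
T2:
  2·area = 24
  edge (6, 6)→(14, 1): d=(8,-5) top-left  bias=+0
  edge (14, 1)→(14, 4): d=(0,3) right/bottom  bias=-1
  edge (14, 4)→(6, 6): d=(-8,2) right/bottom  bias=-1
    (5,1)@(11, 3): e=[1,9,14] → X
    (6,1)@(13, 3): e=[11,3,10] → X
    (7,1)@(15, 3): e=[21,-3,6] → .
    (4,2)@(9, 5): e=[7,15,2] → X
    (5,2)@(11, 5): e=[17,9,-2] → .
    (6,2)@(13, 5): e=[27,3,-6] → .
    (4,3)@(9, 7): e=[23,15,-14] → .
  covered (3 px):
    . . . . . . . .
    . . . . . X X .
    . . . . X . . .
    . . . . . . . .

Answer: [8,21,35]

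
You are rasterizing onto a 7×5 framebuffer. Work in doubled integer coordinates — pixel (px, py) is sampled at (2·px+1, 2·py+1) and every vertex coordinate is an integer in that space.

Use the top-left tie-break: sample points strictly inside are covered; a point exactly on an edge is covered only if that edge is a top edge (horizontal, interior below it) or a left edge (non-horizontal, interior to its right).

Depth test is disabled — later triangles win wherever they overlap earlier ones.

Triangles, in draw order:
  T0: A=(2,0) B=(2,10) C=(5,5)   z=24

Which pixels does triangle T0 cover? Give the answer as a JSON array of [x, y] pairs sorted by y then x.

T0:
  2·area = 30  (B↔C swapped to make it positive)
  edge (2, 0)→(5, 5): d=(3,5) right/bottom  bias=-1
  edge (5, 5)→(2, 10): d=(-3,5) right/bottom  bias=-1
  edge (2, 10)→(2, 0): d=(0,-10) top-left  bias=+0
    (1,1)@(3, 3): e=[4,16,10] → X
    (2,1)@(5, 3): e=[-6,6,30] → .
    (1,2)@(3, 5): e=[10,10,10] → X
    (2,2)@(5, 5): e=[0,0,30] → .  [on edge]
    (1,3)@(3, 7): e=[16,4,10] → X
    (2,3)@(5, 7): e=[6,-6,30] → .
    (1,4)@(3, 9): e=[22,-2,10] → .
  covered (3 px):
    . . . . . . .
    . X . . . . .
    . X . . . . .
    . X . . . . .
    . . . . . . .

Final: [[1,1],[1,2],[1,3]]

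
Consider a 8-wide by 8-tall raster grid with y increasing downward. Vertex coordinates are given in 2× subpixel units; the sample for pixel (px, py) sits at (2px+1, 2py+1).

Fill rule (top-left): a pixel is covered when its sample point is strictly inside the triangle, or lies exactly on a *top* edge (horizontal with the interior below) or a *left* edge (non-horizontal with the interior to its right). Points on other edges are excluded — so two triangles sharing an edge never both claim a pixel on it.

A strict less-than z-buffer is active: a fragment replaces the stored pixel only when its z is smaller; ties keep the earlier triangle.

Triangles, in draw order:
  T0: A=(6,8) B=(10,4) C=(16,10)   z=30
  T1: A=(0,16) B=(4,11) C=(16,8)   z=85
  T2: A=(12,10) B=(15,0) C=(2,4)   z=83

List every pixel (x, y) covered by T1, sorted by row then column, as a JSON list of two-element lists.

T0:
  2·area = 48
  edge (6, 8)→(10, 4): d=(4,-4) top-left  bias=+0
  edge (10, 4)→(16, 10): d=(6,6) right/bottom  bias=-1
  edge (16, 10)→(6, 8): d=(-10,-2) top-left  bias=+0
    (3,0)@(7, 1): e=[-24,0,72] → ·  [on edge]
    (6,0)@(13, 1): e=[0,-36,84] → ·  [on edge]
    (4,1)@(9, 3): e=[-8,0,56] → ·  [on edge]
    (5,1)@(11, 3): e=[0,-12,60] → ·  [on edge]
    (4,2)@(9, 5): e=[0,12,36] → █  [on edge]
    (5,2)@(11, 5): e=[8,0,40] → ·  [on edge]
    (0,3)@(1, 7): e=[-24,72,0] → ·  [on edge]
    (3,3)@(7, 7): e=[0,36,12] → █  [on edge]
    (5,3)@(11, 7): e=[16,12,20] → █
    (6,3)@(13, 7): e=[24,0,24] → ·  [on edge]
    (2,4)@(5, 9): e=[0,60,-12] → ·  [on edge]
    (3,4)@(7, 9): e=[8,48,-8] → ·
    (5,4)@(11, 9): e=[24,24,0] → █  [on edge]
    (7,4)@(15, 9): e=[40,0,8] → ·  [on edge]
    (1,5)@(3, 11): e=[0,84,-36] → ·  [on edge]
    (0,6)@(1, 13): e=[0,108,-60] → ·  [on edge]
  covered (6 px):
    · · · · · · · ·
    · · · · · · · ·
    · · · · █ · · ·
    · · · █ █ █ · ·
    · · · · · █ █ ·
    · · · · · · · ·
    · · · · · · · ·
    · · · · · · · ·
T1:
  2·area = 48
  edge (0, 16)→(4, 11): d=(4,-5) top-left  bias=+0
  edge (4, 11)→(16, 8): d=(12,-3) top-left  bias=+0
  edge (16, 8)→(0, 16): d=(-16,8) right/bottom  bias=-1
    (6,4)@(13, 9): e=[37,3,8] → █
    (7,4)@(15, 9): e=[47,9,-8] → ·
    (2,5)@(5, 11): e=[5,3,40] → █
    (3,5)@(7, 11): e=[15,9,24] → █
    (4,5)@(9, 11): e=[25,15,8] → █
    (5,5)@(11, 11): e=[35,21,-8] → ·
    (6,5)@(13, 11): e=[45,27,-24] → ·
    (1,6)@(3, 13): e=[3,21,24] → █
    (3,6)@(7, 13): e=[23,33,-8] → ·
    (4,6)@(9, 13): e=[33,39,-24] → ·
    (0,7)@(1, 15): e=[1,39,8] → █
    (1,7)@(3, 15): e=[11,45,-8] → ·
  covered (7 px):
    · · · · · · · ·
    · · · · · · · ·
    · · · · · · · ·
    · · · · · · · ·
    · · · · · · █ ·
    · · █ █ █ · · ·
    · █ █ · · · · ·
    █ · · · · · · ·
T2:
  2·area = 118  (B↔C swapped to make it positive)
  edge (12, 10)→(2, 4): d=(-10,-6) top-left  bias=+0
  edge (2, 4)→(15, 0): d=(13,-4) top-left  bias=+0
  edge (15, 0)→(12, 10): d=(-3,10) right/bottom  bias=-1
    (6,0)@(13, 1): e=[96,5,17] → █
    (7,0)@(15, 1): e=[108,13,-3] → ·
    (3,1)@(7, 3): e=[40,7,71] → █
    (4,1)@(9, 3): e=[52,15,51] → █
    (5,1)@(11, 3): e=[64,23,31] → █
    (7,1)@(15, 3): e=[88,39,-9] → ·
    (2,2)@(5, 5): e=[8,25,85] → █
    (7,2)@(15, 5): e=[68,65,-15] → ·
    (2,3)@(5, 7): e=[-12,51,79] → ·
    (3,3)@(7, 7): e=[0,59,59] → █  [on edge]
    (6,3)@(13, 7): e=[36,83,-1] → ·
    (3,4)@(7, 9): e=[-20,85,53] → ·
  covered (14 px):
    · · · · · · █ ·
    · · · █ █ █ █ ·
    · · █ █ █ █ █ ·
    · · · █ █ █ · ·
    · · · · · █ · ·
    · · · · · · · ·
    · · · · · · · ·
    · · · · · · · ·

Final: [[6,4],[2,5],[3,5],[4,5],[1,6],[2,6],[0,7]]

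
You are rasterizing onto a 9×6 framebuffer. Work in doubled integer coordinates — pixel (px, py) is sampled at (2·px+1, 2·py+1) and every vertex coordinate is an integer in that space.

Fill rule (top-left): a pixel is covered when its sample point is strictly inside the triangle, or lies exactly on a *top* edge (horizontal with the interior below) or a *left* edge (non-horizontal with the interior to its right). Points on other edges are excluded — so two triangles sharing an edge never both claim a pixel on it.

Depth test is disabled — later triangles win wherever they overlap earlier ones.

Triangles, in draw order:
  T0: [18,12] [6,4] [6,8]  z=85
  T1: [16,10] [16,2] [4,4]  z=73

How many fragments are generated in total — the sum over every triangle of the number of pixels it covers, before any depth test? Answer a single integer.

T0:
  2·area = 48  (B↔C swapped to make it positive)
  edge (18, 12)→(6, 8): d=(-12,-4) top-left  bias=+0
  edge (6, 8)→(6, 4): d=(0,-4) top-left  bias=+0
  edge (6, 4)→(18, 12): d=(12,8) right/bottom  bias=-1
    (3,2)@(7, 5): e=[40,4,4] → █
    (4,2)@(9, 5): e=[48,12,-12] → ·
    (1,3)@(3, 7): e=[0,-12,60] → ·  [on edge]
    (3,3)@(7, 7): e=[16,4,28] → █
    (4,3)@(9, 7): e=[24,12,12] → █
    (5,3)@(11, 7): e=[32,20,-4] → ·
    (3,4)@(7, 9): e=[-8,4,52] → ·
    (4,4)@(9, 9): e=[0,12,36] → █  [on edge]
    (5,4)@(11, 9): e=[8,20,20] → █
    (6,4)@(13, 9): e=[16,28,4] → █
    (7,4)@(15, 9): e=[24,36,-12] → ·
    (4,5)@(9, 11): e=[-24,12,60] → ·
    (7,5)@(15, 11): e=[0,36,12] → █  [on edge]
  covered (7 px):
    · · · · · · · · ·
    · · · · · · · · ·
    · · · █ · · · · ·
    · · · █ █ · · · ·
    · · · · █ █ █ · ·
    · · · · · · · █ ·
T1:
  2·area = 96  (B↔C swapped to make it positive)
  edge (16, 10)→(4, 4): d=(-12,-6) top-left  bias=+0
  edge (4, 4)→(16, 2): d=(12,-2) top-left  bias=+0
  edge (16, 2)→(16, 10): d=(0,8) right/bottom  bias=-1
    (5,1)@(11, 3): e=[54,2,40] → █
    (6,1)@(13, 3): e=[66,6,24] → █
    (7,1)@(15, 3): e=[78,10,8] → █
    (8,1)@(17, 3): e=[90,14,-8] → ·
    (3,2)@(7, 5): e=[6,18,72] → █
    (4,2)@(9, 5): e=[18,22,56] → █
    (8,2)@(17, 5): e=[66,38,-8] → ·
    (3,3)@(7, 7): e=[-18,42,72] → ·
    (4,3)@(9, 7): e=[-6,46,56] → ·
    (5,3)@(11, 7): e=[6,50,40] → █
    (8,3)@(17, 7): e=[42,62,-8] → ·
    (5,4)@(11, 9): e=[-18,74,40] → ·
  covered (12 px):
    · · · · · · · · ·
    · · · · · █ █ █ ·
    · · · █ █ █ █ █ ·
    · · · · · █ █ █ ·
    · · · · · · · █ ·
    · · · · · · · · ·

Answer: 19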